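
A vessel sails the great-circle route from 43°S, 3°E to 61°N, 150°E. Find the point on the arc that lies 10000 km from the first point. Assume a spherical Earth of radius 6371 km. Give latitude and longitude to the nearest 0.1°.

≈ 36.2°N, 49.9°E

Write both endpoints as unit vectors p₁, p₂ with components (cos φ cos λ, cos φ sin λ, sin φ).
The central angle between the endpoints is δ = arccos(p₁·p₂) ≈ 2.677 rad (153.4°). The total great-circle distance is δ·R ≈ 2.677 × 6371 ≈ 17053 km, so the target fraction is f = 10000/17053 ≈ 0.586.
Interpolate at f ≈ 0.586 with slerp weights a = sin((1−f)δ)/sin δ ≈ 1.995, b = sin(fδ)/sin δ ≈ 2.230.
p = a·p₁ + b·p₂ ≈ (0.520, 0.617, 0.590); φ = arcsin(p_z) ≈ 36.18°, λ = atan2(p_y, p_x) ≈ 49.85°.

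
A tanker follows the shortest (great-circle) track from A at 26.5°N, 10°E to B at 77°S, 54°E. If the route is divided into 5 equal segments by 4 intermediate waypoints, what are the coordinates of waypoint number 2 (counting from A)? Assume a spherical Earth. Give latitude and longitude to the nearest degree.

Write both endpoints as unit vectors p₁, p₂ with components (cos φ cos λ, cos φ sin λ, sin φ).
The central angle between the endpoints is δ = arccos(p₁·p₂) ≈ 1.865 rad (106.9°).
Interpolate at f = 2/5 with slerp weights a = sin((1−f)δ)/sin δ ≈ 0.940, b = sin(fδ)/sin δ ≈ 0.709.
p = a·p₁ + b·p₂ ≈ (0.922, 0.275, -0.272); φ = arcsin(p_z) ≈ -15.76°, λ = atan2(p_y, p_x) ≈ 16.61°.

≈ 16°S, 17°E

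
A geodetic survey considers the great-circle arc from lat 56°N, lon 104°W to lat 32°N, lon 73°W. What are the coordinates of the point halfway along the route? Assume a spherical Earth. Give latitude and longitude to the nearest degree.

≈ lat 45°N, lon 85°W

Write both endpoints as unit vectors p₁, p₂ with components (cos φ cos λ, cos φ sin λ, sin φ).
The central angle between the endpoints is δ = arccos(p₁·p₂) ≈ 0.563 rad (32.2°).
Interpolate at f = 1/2 with slerp weights a = sin((1−f)δ)/sin δ ≈ 0.520, b = sin(fδ)/sin δ ≈ 0.520.
p = a·p₁ + b·p₂ ≈ (0.059, -0.704, 0.707); φ = arcsin(p_z) ≈ 45.01°, λ = atan2(p_y, p_x) ≈ -85.24°.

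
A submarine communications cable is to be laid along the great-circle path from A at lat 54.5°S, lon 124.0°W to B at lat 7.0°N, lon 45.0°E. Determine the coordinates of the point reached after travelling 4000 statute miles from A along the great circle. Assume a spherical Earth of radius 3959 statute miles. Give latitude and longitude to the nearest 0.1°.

≈ lat 65.3°S, lon 25.1°E

Write both endpoints as unit vectors p₁, p₂ with components (cos φ cos λ, cos φ sin λ, sin φ).
The central angle between the endpoints is δ = arccos(p₁·p₂) ≈ 2.298 rad (131.7°). The total great-circle distance is δ·R ≈ 2.298 × 3959 ≈ 9099 mi, so the target fraction is f = 4000/9099 ≈ 0.440.
Interpolate at f ≈ 0.440 with slerp weights a = sin((1−f)δ)/sin δ ≈ 1.286, b = sin(fδ)/sin δ ≈ 1.134.
p = a·p₁ + b·p₂ ≈ (0.378, 0.177, -0.909); φ = arcsin(p_z) ≈ -65.30°, λ = atan2(p_y, p_x) ≈ 25.06°.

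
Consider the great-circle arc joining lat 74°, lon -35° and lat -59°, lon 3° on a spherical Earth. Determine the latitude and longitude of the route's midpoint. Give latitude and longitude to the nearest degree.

From cos δ = sin φ₁ sin φ₂ + cos φ₁ cos φ₂ cos Δλ, the central angle is δ ≈ 2.363 rad (135.4°).
Interpolate at f = 1/2 with slerp weights a = sin((1−f)δ)/sin δ ≈ 1.318, b = sin(fδ)/sin δ ≈ 1.318.
p = a·p₁ + b·p₂ ≈ (0.975, -0.173, 0.137); φ = arcsin(p_z) ≈ 7.88°, λ = atan2(p_y, p_x) ≈ -10.05°.

≈ lat 8°, lon -10°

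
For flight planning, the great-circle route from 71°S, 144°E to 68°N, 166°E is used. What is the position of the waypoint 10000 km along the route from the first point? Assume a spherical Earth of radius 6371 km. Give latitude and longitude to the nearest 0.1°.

Convert each endpoint to a unit vector on the sphere (x = cos φ cos λ, y = cos φ sin λ, z = sin φ).
The central angle between the endpoints is δ = arccos(p₁·p₂) ≈ 2.440 rad (139.8°). The total great-circle distance is δ·R ≈ 2.440 × 6371 ≈ 15543 km, so the target fraction is f = 10000/15543 ≈ 0.643.
Interpolate at f ≈ 0.643 with slerp weights a = sin((1−f)δ)/sin δ ≈ 1.184, b = sin(fδ)/sin δ ≈ 1.549.
p = a·p₁ + b·p₂ ≈ (-0.875, 0.367, 0.317); φ = arcsin(p_z) ≈ 18.46°, λ = atan2(p_y, p_x) ≈ 157.25°.

≈ 18.5°N, 157.2°E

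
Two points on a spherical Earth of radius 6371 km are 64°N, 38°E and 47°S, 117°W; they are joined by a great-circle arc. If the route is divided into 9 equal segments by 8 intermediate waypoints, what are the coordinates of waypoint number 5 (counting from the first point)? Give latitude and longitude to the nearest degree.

The haversine formula gives a central angle δ ≈ 2.761 rad (158.2°) between the endpoints.
Interpolate at f = 5/9 with slerp weights a = sin((1−f)δ)/sin δ ≈ 2.532, b = sin(fδ)/sin δ ≈ 2.687.
p = a·p₁ + b·p₂ ≈ (0.043, -0.950, 0.310); φ = arcsin(p_z) ≈ 18.07°, λ = atan2(p_y, p_x) ≈ -87.44°.

≈ 18°N, 87°W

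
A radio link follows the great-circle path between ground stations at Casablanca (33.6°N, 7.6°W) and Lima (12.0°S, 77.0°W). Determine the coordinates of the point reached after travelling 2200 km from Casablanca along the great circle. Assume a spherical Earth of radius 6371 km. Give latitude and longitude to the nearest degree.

≈ (25°N, 28°W)

Convert each endpoint to a unit vector on the sphere (x = cos φ cos λ, y = cos φ sin λ, z = sin φ).
The central angle between the endpoints is δ = arccos(p₁·p₂) ≈ 1.398 rad (80.1°). The total great-circle distance is δ·R ≈ 1.398 × 6371 ≈ 8909 km, so the target fraction is f = 2200/8909 ≈ 0.247.
Interpolate at f ≈ 0.247 with slerp weights a = sin((1−f)δ)/sin δ ≈ 0.882, b = sin(fδ)/sin δ ≈ 0.344.
p = a·p₁ + b·p₂ ≈ (0.804, -0.425, 0.417); φ = arcsin(p_z) ≈ 24.62°, λ = atan2(p_y, p_x) ≈ -27.85°.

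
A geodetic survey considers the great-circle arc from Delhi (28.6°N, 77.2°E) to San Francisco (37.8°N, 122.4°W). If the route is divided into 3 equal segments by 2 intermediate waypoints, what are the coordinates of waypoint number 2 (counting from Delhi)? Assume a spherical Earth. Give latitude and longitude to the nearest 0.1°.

≈ 70.2°N, 156.5°W

From cos δ = sin φ₁ sin φ₂ + cos φ₁ cos φ₂ cos Δλ, the central angle is δ ≈ 1.939 rad (111.1°).
Interpolate at f = 2/3 with slerp weights a = sin((1−f)δ)/sin δ ≈ 0.646, b = sin(fδ)/sin δ ≈ 1.031.
p = a·p₁ + b·p₂ ≈ (-0.311, -0.135, 0.941); φ = arcsin(p_z) ≈ 70.19°, λ = atan2(p_y, p_x) ≈ -156.54°.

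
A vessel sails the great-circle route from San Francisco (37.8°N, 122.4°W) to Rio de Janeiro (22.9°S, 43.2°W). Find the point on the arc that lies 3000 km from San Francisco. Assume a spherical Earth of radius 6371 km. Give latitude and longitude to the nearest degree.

From cos δ = sin φ₁ sin φ₂ + cos φ₁ cos φ₂ cos Δλ, the central angle is δ ≈ 1.673 rad (95.9°). The total great-circle distance is δ·R ≈ 1.673 × 6371 ≈ 10659 km, so the target fraction is f = 3000/10659 ≈ 0.281.
Interpolate at f ≈ 0.281 with slerp weights a = sin((1−f)δ)/sin δ ≈ 0.938, b = sin(fδ)/sin δ ≈ 0.456.
p = a·p₁ + b·p₂ ≈ (-0.091, -0.913, 0.397); φ = arcsin(p_z) ≈ 23.41°, λ = atan2(p_y, p_x) ≈ -95.68°.

≈ (23°N, 96°W)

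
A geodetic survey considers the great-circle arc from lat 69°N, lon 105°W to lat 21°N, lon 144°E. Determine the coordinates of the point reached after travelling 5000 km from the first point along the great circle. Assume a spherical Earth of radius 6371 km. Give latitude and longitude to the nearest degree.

Write both endpoints as unit vectors p₁, p₂ with components (cos φ cos λ, cos φ sin λ, sin φ).
The central angle between the endpoints is δ = arccos(p₁·p₂) ≈ 1.354 rad (77.6°). The total great-circle distance is δ·R ≈ 1.354 × 6371 ≈ 8629 km, so the target fraction is f = 5000/8629 ≈ 0.579.
Interpolate at f ≈ 0.579 with slerp weights a = sin((1−f)δ)/sin δ ≈ 0.552, b = sin(fδ)/sin δ ≈ 0.724.
p = a·p₁ + b·p₂ ≈ (-0.598, 0.206, 0.775); φ = arcsin(p_z) ≈ 50.79°, λ = atan2(p_y, p_x) ≈ 160.99°.

≈ lat 51°N, lon 161°E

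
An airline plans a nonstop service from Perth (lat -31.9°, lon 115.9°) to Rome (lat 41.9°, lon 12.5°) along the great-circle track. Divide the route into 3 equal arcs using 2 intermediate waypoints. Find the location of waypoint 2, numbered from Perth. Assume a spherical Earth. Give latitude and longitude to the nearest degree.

≈ lat 22°, lon 54°

Write both endpoints as unit vectors p₁, p₂ with components (cos φ cos λ, cos φ sin λ, sin φ).
The central angle between the endpoints is δ = arccos(p₁·p₂) ≈ 2.094 rad (120.0°).
Interpolate at f = 2/3 with slerp weights a = sin((1−f)δ)/sin δ ≈ 0.742, b = sin(fδ)/sin δ ≈ 1.137.
p = a·p₁ + b·p₂ ≈ (0.551, 0.750, 0.367); φ = arcsin(p_z) ≈ 21.54°, λ = atan2(p_y, p_x) ≈ 53.69°.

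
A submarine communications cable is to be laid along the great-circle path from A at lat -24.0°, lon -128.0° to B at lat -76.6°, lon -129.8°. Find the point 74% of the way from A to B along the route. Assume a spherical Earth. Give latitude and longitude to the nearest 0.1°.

From cos δ = sin φ₁ sin φ₂ + cos φ₁ cos φ₂ cos Δλ, the central angle is δ ≈ 0.918 rad (52.6°).
Interpolate at f = 0.74 with slerp weights a = sin((1−f)δ)/sin δ ≈ 0.298, b = sin(fδ)/sin δ ≈ 0.791.
p = a·p₁ + b·p₂ ≈ (-0.285, -0.355, -0.890); φ = arcsin(p_z) ≈ -62.93°, λ = atan2(p_y, p_x) ≈ -128.72°.

≈ lat -62.9°, lon -128.7°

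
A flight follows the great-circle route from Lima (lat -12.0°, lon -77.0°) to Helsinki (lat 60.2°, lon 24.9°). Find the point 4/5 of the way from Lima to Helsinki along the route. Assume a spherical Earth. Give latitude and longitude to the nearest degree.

Write both endpoints as unit vectors p₁, p₂ with components (cos φ cos λ, cos φ sin λ, sin φ).
The central angle between the endpoints is δ = arccos(p₁·p₂) ≈ 1.855 rad (106.3°).
Interpolate at f = 4/5 with slerp weights a = sin((1−f)δ)/sin δ ≈ 0.378, b = sin(fδ)/sin δ ≈ 1.038.
p = a·p₁ + b·p₂ ≈ (0.551, -0.143, 0.822); φ = arcsin(p_z) ≈ 55.30°, λ = atan2(p_y, p_x) ≈ -14.54°.

≈ lat 55°, lon -15°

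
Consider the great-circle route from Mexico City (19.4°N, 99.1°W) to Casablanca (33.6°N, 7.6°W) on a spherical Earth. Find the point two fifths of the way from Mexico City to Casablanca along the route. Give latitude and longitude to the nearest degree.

Convert each endpoint to a unit vector on the sphere (x = cos φ cos λ, y = cos φ sin λ, z = sin φ).
The central angle between the endpoints is δ = arccos(p₁·p₂) ≈ 1.407 rad (80.6°).
Interpolate at f = 2/5 with slerp weights a = sin((1−f)δ)/sin δ ≈ 0.758, b = sin(fδ)/sin δ ≈ 0.541.
p = a·p₁ + b·p₂ ≈ (0.333, -0.765, 0.551); φ = arcsin(p_z) ≈ 33.43°, λ = atan2(p_y, p_x) ≈ -66.45°.

≈ (33°N, 66°W)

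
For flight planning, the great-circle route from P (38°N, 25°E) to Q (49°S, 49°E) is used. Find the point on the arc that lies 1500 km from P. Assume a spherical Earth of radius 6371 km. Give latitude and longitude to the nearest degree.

Write both endpoints as unit vectors p₁, p₂ with components (cos φ cos λ, cos φ sin λ, sin φ).
The central angle between the endpoints is δ = arccos(p₁·p₂) ≈ 1.563 rad (89.6°). The total great-circle distance is δ·R ≈ 1.563 × 6371 ≈ 9959 km, so the target fraction is f = 1500/9959 ≈ 0.151.
Interpolate at f ≈ 0.151 with slerp weights a = sin((1−f)δ)/sin δ ≈ 0.971, b = sin(fδ)/sin δ ≈ 0.233.
p = a·p₁ + b·p₂ ≈ (0.794, 0.439, 0.422); φ = arcsin(p_z) ≈ 24.93°, λ = atan2(p_y, p_x) ≈ 28.94°.

≈ (25°N, 29°E)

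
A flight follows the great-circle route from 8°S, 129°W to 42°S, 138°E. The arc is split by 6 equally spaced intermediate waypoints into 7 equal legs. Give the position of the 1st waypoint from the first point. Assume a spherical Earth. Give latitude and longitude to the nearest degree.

≈ 16°S, 139°W

Convert each endpoint to a unit vector on the sphere (x = cos φ cos λ, y = cos φ sin λ, z = sin φ).
The central angle between the endpoints is δ = arccos(p₁·p₂) ≈ 1.516 rad (86.9°).
Interpolate at f = 1/7 with slerp weights a = sin((1−f)δ)/sin δ ≈ 0.965, b = sin(fδ)/sin δ ≈ 0.215.
p = a·p₁ + b·p₂ ≈ (-0.720, -0.636, -0.278); φ = arcsin(p_z) ≈ -16.16°, λ = atan2(p_y, p_x) ≈ -138.57°.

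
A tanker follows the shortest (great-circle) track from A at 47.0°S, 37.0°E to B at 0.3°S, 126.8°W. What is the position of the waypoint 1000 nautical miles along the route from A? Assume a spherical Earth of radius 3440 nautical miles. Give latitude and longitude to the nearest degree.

≈ 62°S, 24°E

Write both endpoints as unit vectors p₁, p₂ with components (cos φ cos λ, cos φ sin λ, sin φ).
The central angle between the endpoints is δ = arccos(p₁·p₂) ≈ 2.280 rad (130.6°). The total great-circle distance is δ·R ≈ 2.280 × 3440 ≈ 7843 nmi, so the target fraction is f = 1000/7843 ≈ 0.128.
Interpolate at f ≈ 0.128 with slerp weights a = sin((1−f)δ)/sin δ ≈ 1.204, b = sin(fδ)/sin δ ≈ 0.378.
p = a·p₁ + b·p₂ ≈ (0.430, 0.192, -0.882); φ = arcsin(p_z) ≈ -61.94°, λ = atan2(p_y, p_x) ≈ 24.06°.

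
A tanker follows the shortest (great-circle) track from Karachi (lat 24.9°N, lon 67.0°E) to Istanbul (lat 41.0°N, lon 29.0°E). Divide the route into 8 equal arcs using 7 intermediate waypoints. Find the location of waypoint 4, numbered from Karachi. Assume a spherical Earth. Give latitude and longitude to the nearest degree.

≈ lat 34°N, lon 50°E

From cos δ = sin φ₁ sin φ₂ + cos φ₁ cos φ₂ cos Δλ, the central angle is δ ≈ 0.617 rad (35.3°).
Interpolate at f = 4/8 with slerp weights a = sin((1−f)δ)/sin δ ≈ 0.525, b = sin(fδ)/sin δ ≈ 0.525.
p = a·p₁ + b·p₂ ≈ (0.532, 0.630, 0.565); φ = arcsin(p_z) ≈ 34.42°, λ = atan2(p_y, p_x) ≈ 49.81°.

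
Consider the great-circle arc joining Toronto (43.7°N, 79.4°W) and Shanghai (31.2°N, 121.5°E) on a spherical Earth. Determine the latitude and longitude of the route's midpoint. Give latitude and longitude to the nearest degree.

Convert each endpoint to a unit vector on the sphere (x = cos φ cos λ, y = cos φ sin λ, z = sin φ).
The central angle between the endpoints is δ = arccos(p₁·p₂) ≈ 1.792 rad (102.7°).
Interpolate at f = 1/2 with slerp weights a = sin((1−f)δ)/sin δ ≈ 0.801, b = sin(fδ)/sin δ ≈ 0.801.
p = a·p₁ + b·p₂ ≈ (-0.251, 0.015, 0.968); φ = arcsin(p_z) ≈ 75.42°, λ = atan2(p_y, p_x) ≈ 176.59°.

≈ 75°N, 177°E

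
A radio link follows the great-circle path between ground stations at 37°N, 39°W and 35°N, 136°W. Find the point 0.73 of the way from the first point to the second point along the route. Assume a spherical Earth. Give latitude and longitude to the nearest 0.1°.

≈ 44.4°N, 112.7°W

Convert each endpoint to a unit vector on the sphere (x = cos φ cos λ, y = cos φ sin λ, z = sin φ).
The central angle between the endpoints is δ = arccos(p₁·p₂) ≈ 1.302 rad (74.6°).
Interpolate at f = 0.73 with slerp weights a = sin((1−f)δ)/sin δ ≈ 0.357, b = sin(fδ)/sin δ ≈ 0.844.
p = a·p₁ + b·p₂ ≈ (-0.276, -0.660, 0.699); φ = arcsin(p_z) ≈ 44.35°, λ = atan2(p_y, p_x) ≈ -112.67°.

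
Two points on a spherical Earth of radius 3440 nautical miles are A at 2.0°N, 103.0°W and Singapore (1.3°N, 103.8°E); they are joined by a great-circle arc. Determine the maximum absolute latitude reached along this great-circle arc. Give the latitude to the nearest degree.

≈ 7°N

The great circle lies in the plane with unit normal n̂ = (p₁ × p₂)/|p₁ × p₂|.
Here n̂_z ≈ -0.992; the vertex latitude is φ_max = arccos|n̂_z| ≈ 7.1°.
Check via Clairaut: cos φ_max = |cos φ₁| · sin C = cos(2.0°)·sin(83.2°) ≈ 0.992, again giving ≈ 7.1°.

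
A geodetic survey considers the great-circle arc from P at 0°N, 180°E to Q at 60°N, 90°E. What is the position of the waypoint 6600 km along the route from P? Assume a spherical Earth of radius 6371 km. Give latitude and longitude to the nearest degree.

≈ 48°N, 140°E

From cos δ = sin φ₁ sin φ₂ + cos φ₁ cos φ₂ cos Δλ, the central angle is δ ≈ 1.571 rad (90.0°). The total great-circle distance is δ·R ≈ 1.571 × 6371 ≈ 10008 km, so the target fraction is f = 6600/10008 ≈ 0.660.
Interpolate at f ≈ 0.660 with slerp weights a = sin((1−f)δ)/sin δ ≈ 0.510, b = sin(fδ)/sin δ ≈ 0.860.
p = a·p₁ + b·p₂ ≈ (-0.510, 0.430, 0.745); φ = arcsin(p_z) ≈ 48.17°, λ = atan2(p_y, p_x) ≈ 139.84°.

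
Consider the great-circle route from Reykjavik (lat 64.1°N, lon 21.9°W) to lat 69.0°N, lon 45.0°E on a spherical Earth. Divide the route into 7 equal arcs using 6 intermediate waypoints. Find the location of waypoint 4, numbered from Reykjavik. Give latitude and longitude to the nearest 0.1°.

Convert each endpoint to a unit vector on the sphere (x = cos φ cos λ, y = cos φ sin λ, z = sin φ).
The central angle between the endpoints is δ = arccos(p₁·p₂) ≈ 0.448 rad (25.7°).
Interpolate at f = 4/7 with slerp weights a = sin((1−f)δ)/sin δ ≈ 0.441, b = sin(fδ)/sin δ ≈ 0.585.
p = a·p₁ + b·p₂ ≈ (0.327, 0.076, 0.942); φ = arcsin(p_z) ≈ 70.40°, λ = atan2(p_y, p_x) ≈ 13.16°.

≈ lat 70.4°N, lon 13.2°E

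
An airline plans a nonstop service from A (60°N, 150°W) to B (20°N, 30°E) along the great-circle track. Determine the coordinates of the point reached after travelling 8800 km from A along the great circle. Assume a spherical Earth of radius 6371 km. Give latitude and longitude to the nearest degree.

≈ (41°N, 30°E)

Write both endpoints as unit vectors p₁, p₂ with components (cos φ cos λ, cos φ sin λ, sin φ).
The central angle between the endpoints is δ = arccos(p₁·p₂) ≈ 1.745 rad (100.0°). The total great-circle distance is δ·R ≈ 1.745 × 6371 ≈ 11119 km, so the target fraction is f = 8800/11119 ≈ 0.791.
Interpolate at f ≈ 0.791 with slerp weights a = sin((1−f)δ)/sin δ ≈ 0.362, b = sin(fδ)/sin δ ≈ 0.997.
p = a·p₁ + b·p₂ ≈ (0.655, 0.378, 0.654); φ = arcsin(p_z) ≈ 40.86°, λ = atan2(p_y, p_x) ≈ 30.00°.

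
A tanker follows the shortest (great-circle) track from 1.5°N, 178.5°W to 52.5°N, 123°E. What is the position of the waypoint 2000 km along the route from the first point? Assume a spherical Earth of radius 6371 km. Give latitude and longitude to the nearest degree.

≈ 16°N, 171°E

Write both endpoints as unit vectors p₁, p₂ with components (cos φ cos λ, cos φ sin λ, sin φ).
The central angle between the endpoints is δ = arccos(p₁·p₂) ≈ 1.225 rad (70.2°). The total great-circle distance is δ·R ≈ 1.225 × 6371 ≈ 7806 km, so the target fraction is f = 2000/7806 ≈ 0.256.
Interpolate at f ≈ 0.256 with slerp weights a = sin((1−f)δ)/sin δ ≈ 0.840, b = sin(fδ)/sin δ ≈ 0.328.
p = a·p₁ + b·p₂ ≈ (-0.948, 0.146, 0.282); φ = arcsin(p_z) ≈ 16.40°, λ = atan2(p_y, p_x) ≈ 171.27°.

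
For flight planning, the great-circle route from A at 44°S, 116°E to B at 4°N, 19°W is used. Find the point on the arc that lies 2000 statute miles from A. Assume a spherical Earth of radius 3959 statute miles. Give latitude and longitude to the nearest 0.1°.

From cos δ = sin φ₁ sin φ₂ + cos φ₁ cos φ₂ cos Δλ, the central angle is δ ≈ 2.160 rad (123.8°). The total great-circle distance is δ·R ≈ 2.160 × 3959 ≈ 8552 mi, so the target fraction is f = 2000/8552 ≈ 0.234.
Interpolate at f ≈ 0.234 with slerp weights a = sin((1−f)δ)/sin δ ≈ 1.199, b = sin(fδ)/sin δ ≈ 0.582.
p = a·p₁ + b·p₂ ≈ (0.171, 0.586, -0.792); φ = arcsin(p_z) ≈ -52.38°, λ = atan2(p_y, p_x) ≈ 73.72°.

≈ 52.4°S, 73.7°E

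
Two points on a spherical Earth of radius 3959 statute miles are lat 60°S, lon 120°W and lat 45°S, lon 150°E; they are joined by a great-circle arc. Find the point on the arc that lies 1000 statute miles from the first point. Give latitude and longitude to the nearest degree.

≈ lat 63°S, lon 150°W

Write both endpoints as unit vectors p₁, p₂ with components (cos φ cos λ, cos φ sin λ, sin φ).
The central angle between the endpoints is δ = arccos(p₁·p₂) ≈ 0.912 rad (52.2°). The total great-circle distance is δ·R ≈ 0.912 × 3959 ≈ 3610 mi, so the target fraction is f = 1000/3610 ≈ 0.277.
Interpolate at f ≈ 0.277 with slerp weights a = sin((1−f)δ)/sin δ ≈ 0.775, b = sin(fδ)/sin δ ≈ 0.316.
p = a·p₁ + b·p₂ ≈ (-0.387, -0.224, -0.894); φ = arcsin(p_z) ≈ -63.43°, λ = atan2(p_y, p_x) ≈ -149.99°.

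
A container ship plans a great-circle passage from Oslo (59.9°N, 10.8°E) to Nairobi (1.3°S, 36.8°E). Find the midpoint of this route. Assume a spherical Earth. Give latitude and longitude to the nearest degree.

Write both endpoints as unit vectors p₁, p₂ with components (cos φ cos λ, cos φ sin λ, sin φ).
The central angle between the endpoints is δ = arccos(p₁·p₂) ≈ 1.125 rad (64.5°).
Interpolate at f = 1/2 with slerp weights a = sin((1−f)δ)/sin δ ≈ 0.591, b = sin(fδ)/sin δ ≈ 0.591.
p = a·p₁ + b·p₂ ≈ (0.764, 0.410, 0.498); φ = arcsin(p_z) ≈ 29.87°, λ = atan2(p_y, p_x) ≈ 28.18°.

≈ (30°N, 28°E)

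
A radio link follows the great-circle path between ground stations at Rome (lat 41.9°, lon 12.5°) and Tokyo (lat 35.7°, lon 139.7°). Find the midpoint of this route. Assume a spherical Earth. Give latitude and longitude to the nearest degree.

The haversine formula gives a central angle δ ≈ 1.547 rad (88.6°) between the endpoints.
Interpolate at f = 1/2 with slerp weights a = sin((1−f)δ)/sin δ ≈ 0.699, b = sin(fδ)/sin δ ≈ 0.699.
p = a·p₁ + b·p₂ ≈ (0.075, 0.480, 0.874); φ = arcsin(p_z) ≈ 60.96°, λ = atan2(p_y, p_x) ≈ 81.11°.

≈ lat 61°, lon 81°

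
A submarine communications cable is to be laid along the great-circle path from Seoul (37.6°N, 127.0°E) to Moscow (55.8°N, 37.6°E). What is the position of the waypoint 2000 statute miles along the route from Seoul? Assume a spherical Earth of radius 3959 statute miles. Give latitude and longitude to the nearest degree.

The haversine formula gives a central angle δ ≈ 1.036 rad (59.4°) between the endpoints. The total great-circle distance is δ·R ≈ 1.036 × 3959 ≈ 4103 mi, so the target fraction is f = 2000/4103 ≈ 0.487.
Interpolate at f ≈ 0.487 with slerp weights a = sin((1−f)δ)/sin δ ≈ 0.589, b = sin(fδ)/sin δ ≈ 0.562.
p = a·p₁ + b·p₂ ≈ (-0.030, 0.565, 0.824); φ = arcsin(p_z) ≈ 55.52°, λ = atan2(p_y, p_x) ≈ 93.06°.

≈ 56°N, 93°E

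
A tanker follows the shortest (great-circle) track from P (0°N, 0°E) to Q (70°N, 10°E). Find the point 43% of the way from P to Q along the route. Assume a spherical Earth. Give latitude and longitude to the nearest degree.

≈ (30°N, 2°E)

Write both endpoints as unit vectors p₁, p₂ with components (cos φ cos λ, cos φ sin λ, sin φ).
The central angle between the endpoints is δ = arccos(p₁·p₂) ≈ 1.227 rad (70.3°).
Interpolate at f = 0.43 with slerp weights a = sin((1−f)δ)/sin δ ≈ 0.684, b = sin(fδ)/sin δ ≈ 0.535.
p = a·p₁ + b·p₂ ≈ (0.864, 0.032, 0.503); φ = arcsin(p_z) ≈ 30.17°, λ = atan2(p_y, p_x) ≈ 2.11°.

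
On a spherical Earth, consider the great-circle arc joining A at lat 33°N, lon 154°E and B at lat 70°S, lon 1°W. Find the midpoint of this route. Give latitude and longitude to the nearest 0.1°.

≈ lat 35.8°S, lon 138.7°E

Write both endpoints as unit vectors p₁, p₂ with components (cos φ cos λ, cos φ sin λ, sin φ).
The central angle between the endpoints is δ = arccos(p₁·p₂) ≈ 2.452 rad (140.5°).
Interpolate at f = 1/2 with slerp weights a = sin((1−f)δ)/sin δ ≈ 1.480, b = sin(fδ)/sin δ ≈ 1.480.
p = a·p₁ + b·p₂ ≈ (-0.610, 0.535, -0.585); φ = arcsin(p_z) ≈ -35.78°, λ = atan2(p_y, p_x) ≈ 138.71°.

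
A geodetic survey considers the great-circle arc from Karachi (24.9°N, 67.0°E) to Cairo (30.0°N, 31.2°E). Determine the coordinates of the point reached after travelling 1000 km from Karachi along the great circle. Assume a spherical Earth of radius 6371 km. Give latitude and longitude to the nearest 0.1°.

From cos δ = sin φ₁ sin φ₂ + cos φ₁ cos φ₂ cos Δλ, the central angle is δ ≈ 0.559 rad (32.0°). The total great-circle distance is δ·R ≈ 0.559 × 6371 ≈ 3563 km, so the target fraction is f = 1000/3563 ≈ 0.281.
Interpolate at f ≈ 0.281 with slerp weights a = sin((1−f)δ)/sin δ ≈ 0.738, b = sin(fδ)/sin δ ≈ 0.295.
p = a·p₁ + b·p₂ ≈ (0.480, 0.748, 0.458); φ = arcsin(p_z) ≈ 27.26°, λ = atan2(p_y, p_x) ≈ 57.33°.

≈ (27.3°N, 57.3°E)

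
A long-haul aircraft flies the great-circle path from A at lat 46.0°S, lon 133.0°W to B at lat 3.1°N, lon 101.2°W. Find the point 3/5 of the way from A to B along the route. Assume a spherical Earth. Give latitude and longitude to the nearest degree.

The haversine formula gives a central angle δ ≈ 0.988 rad (56.6°) between the endpoints.
Interpolate at f = 3/5 with slerp weights a = sin((1−f)δ)/sin δ ≈ 0.461, b = sin(fδ)/sin δ ≈ 0.669.
p = a·p₁ + b·p₂ ≈ (-0.348, -0.890, -0.295); φ = arcsin(p_z) ≈ -17.19°, λ = atan2(p_y, p_x) ≈ -111.38°.

≈ lat 17°S, lon 111°W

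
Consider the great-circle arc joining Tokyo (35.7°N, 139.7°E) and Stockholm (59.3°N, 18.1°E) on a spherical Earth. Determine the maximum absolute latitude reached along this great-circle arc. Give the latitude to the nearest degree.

≈ 68°N

The great circle lies in the plane with unit normal n̂ = (p₁ × p₂)/|p₁ × p₂|.
Here n̂_z ≈ -0.368; the vertex latitude is φ_max = arccos|n̂_z| ≈ 68.4°.
Check via Clairaut: cos φ_max = |cos φ₁| · sin C = cos(35.7°)·sin(27.0°) ≈ 0.368, again giving ≈ 68.4°.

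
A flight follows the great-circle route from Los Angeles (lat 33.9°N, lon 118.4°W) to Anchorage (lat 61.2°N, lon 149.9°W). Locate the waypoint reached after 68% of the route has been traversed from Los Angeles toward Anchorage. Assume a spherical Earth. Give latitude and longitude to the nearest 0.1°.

≈ lat 53.5°N, lon 135.7°W

The haversine formula gives a central angle δ ≈ 0.592 rad (33.9°) between the endpoints.
Interpolate at f = 0.68 with slerp weights a = sin((1−f)δ)/sin δ ≈ 0.337, b = sin(fδ)/sin δ ≈ 0.702.
p = a·p₁ + b·p₂ ≈ (-0.426, -0.416, 0.803); φ = arcsin(p_z) ≈ 53.46°, λ = atan2(p_y, p_x) ≈ -135.67°.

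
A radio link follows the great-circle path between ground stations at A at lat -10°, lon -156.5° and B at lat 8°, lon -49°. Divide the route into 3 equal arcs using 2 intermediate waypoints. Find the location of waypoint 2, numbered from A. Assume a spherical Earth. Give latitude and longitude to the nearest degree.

The haversine formula gives a central angle δ ≈ 1.894 rad (108.5°) between the endpoints.
Interpolate at f = 2/3 with slerp weights a = sin((1−f)δ)/sin δ ≈ 0.622, b = sin(fδ)/sin δ ≈ 1.005.
p = a·p₁ + b·p₂ ≈ (0.091, -0.995, 0.032); φ = arcsin(p_z) ≈ 1.82°, λ = atan2(p_y, p_x) ≈ -84.79°.

≈ lat 2°, lon -85°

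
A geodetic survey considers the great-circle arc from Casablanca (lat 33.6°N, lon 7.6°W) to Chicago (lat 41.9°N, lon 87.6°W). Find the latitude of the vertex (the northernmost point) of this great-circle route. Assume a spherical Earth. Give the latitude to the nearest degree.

The great circle lies in the plane with unit normal n̂ = (p₁ × p₂)/|p₁ × p₂|.
Here n̂_z ≈ -0.695; the vertex latitude is φ_max = arccos|n̂_z| ≈ 46.0°.
Check via Clairaut: cos φ_max = |cos φ₁| · sin C = cos(33.6°)·sin(56.5°) ≈ 0.695, again giving ≈ 46.0°.

≈ 46°N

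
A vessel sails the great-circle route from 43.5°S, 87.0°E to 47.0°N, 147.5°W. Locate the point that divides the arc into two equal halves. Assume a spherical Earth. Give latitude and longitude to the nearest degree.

From cos δ = sin φ₁ sin φ₂ + cos φ₁ cos φ₂ cos Δλ, the central angle is δ ≈ 2.483 rad (142.3°).
Interpolate at f = 1/2 with slerp weights a = sin((1−f)δ)/sin δ ≈ 1.546, b = sin(fδ)/sin δ ≈ 1.546.
p = a·p₁ + b·p₂ ≈ (-0.830, 0.553, 0.066); φ = arcsin(p_z) ≈ 3.81°, λ = atan2(p_y, p_x) ≈ 146.33°.

≈ 4°N, 146°E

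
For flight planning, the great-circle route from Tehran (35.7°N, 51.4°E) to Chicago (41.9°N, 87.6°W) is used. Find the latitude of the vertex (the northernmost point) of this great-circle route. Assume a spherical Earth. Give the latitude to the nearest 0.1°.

≈ 66.6°N

The great circle lies in the plane with unit normal n̂ = (p₁ × p₂)/|p₁ × p₂|.
Here n̂_z ≈ -0.397; the vertex latitude is φ_max = arccos|n̂_z| ≈ 66.6°.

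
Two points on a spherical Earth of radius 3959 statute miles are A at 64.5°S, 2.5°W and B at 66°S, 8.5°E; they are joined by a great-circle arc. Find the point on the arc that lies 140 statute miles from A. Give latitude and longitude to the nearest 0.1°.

Write both endpoints as unit vectors p₁, p₂ with components (cos φ cos λ, cos φ sin λ, sin φ).
The central angle between the endpoints is δ = arccos(p₁·p₂) ≈ 0.084 rad (4.8°). The total great-circle distance is δ·R ≈ 0.084 × 3959 ≈ 334 mi, so the target fraction is f = 140/334 ≈ 0.419.
Interpolate at f ≈ 0.419 with slerp weights a = sin((1−f)δ)/sin δ ≈ 0.581, b = sin(fδ)/sin δ ≈ 0.419.
p = a·p₁ + b·p₂ ≈ (0.419, 0.014, -0.908); φ = arcsin(p_z) ≈ -65.23°, λ = atan2(p_y, p_x) ≈ 1.95°.

≈ 65.2°S, 2.0°E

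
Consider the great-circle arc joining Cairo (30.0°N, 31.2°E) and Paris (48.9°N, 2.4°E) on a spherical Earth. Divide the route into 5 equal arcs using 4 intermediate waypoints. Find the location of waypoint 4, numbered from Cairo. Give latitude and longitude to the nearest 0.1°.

≈ 45.8°N, 9.6°E

From cos δ = sin φ₁ sin φ₂ + cos φ₁ cos φ₂ cos Δλ, the central angle is δ ≈ 0.504 rad (28.9°).
Interpolate at f = 4/5 with slerp weights a = sin((1−f)δ)/sin δ ≈ 0.208, b = sin(fδ)/sin δ ≈ 0.812.
p = a·p₁ + b·p₂ ≈ (0.688, 0.116, 0.716); φ = arcsin(p_z) ≈ 45.76°, λ = atan2(p_y, p_x) ≈ 9.56°.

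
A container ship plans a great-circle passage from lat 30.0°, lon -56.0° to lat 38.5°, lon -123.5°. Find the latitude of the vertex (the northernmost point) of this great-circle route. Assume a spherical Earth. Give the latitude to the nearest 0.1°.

≈ 40.3°

The great circle lies in the plane with unit normal n̂ = (p₁ × p₂)/|p₁ × p₂|.
Here n̂_z ≈ -0.762; the vertex latitude is φ_max = arccos|n̂_z| ≈ 40.3°.
Check via Clairaut: cos φ_max = |cos φ₁| · sin C = cos(30.0°)·sin(61.7°) ≈ 0.762, again giving ≈ 40.3°.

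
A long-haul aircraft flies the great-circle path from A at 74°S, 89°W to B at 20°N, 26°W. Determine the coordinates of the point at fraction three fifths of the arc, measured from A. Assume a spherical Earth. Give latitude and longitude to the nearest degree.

≈ 20°S, 36°W

From cos δ = sin φ₁ sin φ₂ + cos φ₁ cos φ₂ cos Δλ, the central angle is δ ≈ 1.784 rad (102.2°).
Interpolate at f = 3/5 with slerp weights a = sin((1−f)δ)/sin δ ≈ 0.670, b = sin(fδ)/sin δ ≈ 0.898.
p = a·p₁ + b·p₂ ≈ (0.761, -0.554, -0.337); φ = arcsin(p_z) ≈ -19.67°, λ = atan2(p_y, p_x) ≈ -36.06°.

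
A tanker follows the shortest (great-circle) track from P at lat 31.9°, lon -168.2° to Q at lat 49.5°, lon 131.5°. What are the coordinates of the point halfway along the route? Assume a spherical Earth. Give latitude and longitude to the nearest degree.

≈ lat 45°, lon 166°

Convert each endpoint to a unit vector on the sphere (x = cos φ cos λ, y = cos φ sin λ, z = sin φ).
The central angle between the endpoints is δ = arccos(p₁·p₂) ≈ 0.830 rad (47.5°).
Interpolate at f = 1/2 with slerp weights a = sin((1−f)δ)/sin δ ≈ 0.546, b = sin(fδ)/sin δ ≈ 0.546.
p = a·p₁ + b·p₂ ≈ (-0.689, 0.171, 0.704); φ = arcsin(p_z) ≈ 44.76°, λ = atan2(p_y, p_x) ≈ 166.07°.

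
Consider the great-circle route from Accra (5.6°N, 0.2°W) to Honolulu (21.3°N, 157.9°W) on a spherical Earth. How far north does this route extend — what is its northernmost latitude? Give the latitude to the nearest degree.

The great circle lies in the plane with unit normal n̂ = (p₁ × p₂)/|p₁ × p₂|.
Here n̂_z ≈ -0.619; the vertex latitude is φ_max = arccos|n̂_z| ≈ 51.8°.
Check via Clairaut: cos φ_max = |cos φ₁| · sin C = cos(5.6°)·sin(38.4°) ≈ 0.619, again giving ≈ 51.8°.

≈ 52°N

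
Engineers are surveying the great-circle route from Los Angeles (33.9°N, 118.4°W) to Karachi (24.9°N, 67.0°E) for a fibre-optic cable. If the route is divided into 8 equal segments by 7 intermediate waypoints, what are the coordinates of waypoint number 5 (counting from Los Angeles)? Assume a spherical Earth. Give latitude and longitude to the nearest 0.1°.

Write both endpoints as unit vectors p₁, p₂ with components (cos φ cos λ, cos φ sin λ, sin φ).
The central angle between the endpoints is δ = arccos(p₁·p₂) ≈ 2.111 rad (121.0°).
Interpolate at f = 5/8 with slerp weights a = sin((1−f)δ)/sin δ ≈ 0.830, b = sin(fδ)/sin δ ≈ 1.130.
p = a·p₁ + b·p₂ ≈ (0.073, 0.337, 0.939); φ = arcsin(p_z) ≈ 69.82°, λ = atan2(p_y, p_x) ≈ 77.83°.

≈ 69.8°N, 77.8°E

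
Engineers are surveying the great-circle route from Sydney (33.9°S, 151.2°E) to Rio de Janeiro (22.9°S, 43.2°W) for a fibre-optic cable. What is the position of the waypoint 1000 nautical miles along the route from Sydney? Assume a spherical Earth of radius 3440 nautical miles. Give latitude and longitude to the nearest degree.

≈ 50°S, 158°E

Write both endpoints as unit vectors p₁, p₂ with components (cos φ cos λ, cos φ sin λ, sin φ).
The central angle between the endpoints is δ = arccos(p₁·p₂) ≈ 2.122 rad (121.6°). The total great-circle distance is δ·R ≈ 2.122 × 3440 ≈ 7299 nmi, so the target fraction is f = 1000/7299 ≈ 0.137.
Interpolate at f ≈ 0.137 with slerp weights a = sin((1−f)δ)/sin δ ≈ 1.134, b = sin(fδ)/sin δ ≈ 0.336.
p = a·p₁ + b·p₂ ≈ (-0.599, 0.241, -0.763); φ = arcsin(p_z) ≈ -49.77°, λ = atan2(p_y, p_x) ≈ 158.05°.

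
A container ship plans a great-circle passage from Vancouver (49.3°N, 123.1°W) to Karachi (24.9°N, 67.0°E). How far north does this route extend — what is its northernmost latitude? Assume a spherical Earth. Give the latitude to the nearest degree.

The great circle lies in the plane with unit normal n̂ = (p₁ × p₂)/|p₁ × p₂|.
Here n̂_z ≈ -0.108; the vertex latitude is φ_max = arccos|n̂_z| ≈ 83.8°.

≈ 84°N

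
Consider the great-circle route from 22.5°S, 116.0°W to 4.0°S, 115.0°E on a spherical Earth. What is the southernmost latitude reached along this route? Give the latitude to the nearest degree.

≈ 31°S

The great circle lies in the plane with unit normal n̂ = (p₁ × p₂)/|p₁ × p₂|.
Here n̂_z ≈ -0.860; the vertex latitude is φ_max = arccos|n̂_z| ≈ 30.7°.
Check via Clairaut: cos φ_max = |cos φ₁| · sin C = cos(22.5°)·sin(111.5°) ≈ 0.860, again giving ≈ 30.7°.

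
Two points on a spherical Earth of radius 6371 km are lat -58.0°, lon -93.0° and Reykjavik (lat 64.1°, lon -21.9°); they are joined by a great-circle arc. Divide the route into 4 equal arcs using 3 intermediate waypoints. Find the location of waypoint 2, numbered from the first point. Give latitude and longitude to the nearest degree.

≈ lat 4°, lon -61°

From cos δ = sin φ₁ sin φ₂ + cos φ₁ cos φ₂ cos Δλ, the central angle is δ ≈ 2.329 rad (133.5°).
Interpolate at f = 2/4 with slerp weights a = sin((1−f)δ)/sin δ ≈ 1.266, b = sin(fδ)/sin δ ≈ 1.266.
p = a·p₁ + b·p₂ ≈ (0.478, -0.876, 0.065); φ = arcsin(p_z) ≈ 3.74°, λ = atan2(p_y, p_x) ≈ -61.39°.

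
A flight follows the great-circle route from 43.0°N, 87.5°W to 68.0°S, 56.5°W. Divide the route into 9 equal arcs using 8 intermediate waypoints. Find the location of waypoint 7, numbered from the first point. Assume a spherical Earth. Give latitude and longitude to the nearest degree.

≈ 44°S, 71°W

From cos δ = sin φ₁ sin φ₂ + cos φ₁ cos φ₂ cos Δλ, the central angle is δ ≈ 1.980 rad (113.4°).
Interpolate at f = 7/9 with slerp weights a = sin((1−f)δ)/sin δ ≈ 0.464, b = sin(fδ)/sin δ ≈ 1.089.
p = a·p₁ + b·p₂ ≈ (0.240, -0.679, -0.693); φ = arcsin(p_z) ≈ -43.90°, λ = atan2(p_y, p_x) ≈ -70.54°.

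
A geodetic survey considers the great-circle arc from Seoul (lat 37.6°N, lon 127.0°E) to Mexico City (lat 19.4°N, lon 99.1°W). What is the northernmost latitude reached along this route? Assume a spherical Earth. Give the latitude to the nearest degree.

≈ 55°N

The great circle lies in the plane with unit normal n̂ = (p₁ × p₂)/|p₁ × p₂|.
Here n̂_z ≈ +0.567; the vertex latitude is φ_max = arccos|n̂_z| ≈ 55.4°.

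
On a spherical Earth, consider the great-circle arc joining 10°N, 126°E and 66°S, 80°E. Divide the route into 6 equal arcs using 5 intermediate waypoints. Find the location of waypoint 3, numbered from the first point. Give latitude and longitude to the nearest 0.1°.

Write both endpoints as unit vectors p₁, p₂ with components (cos φ cos λ, cos φ sin λ, sin φ).
The central angle between the endpoints is δ = arccos(p₁·p₂) ≈ 1.451 rad (83.1°).
Interpolate at f = 3/6 with slerp weights a = sin((1−f)δ)/sin δ ≈ 0.668, b = sin(fδ)/sin δ ≈ 0.668.
p = a·p₁ + b·p₂ ≈ (-0.340, 0.800, -0.494); φ = arcsin(p_z) ≈ -29.63°, λ = atan2(p_y, p_x) ≈ 113.00°.

≈ 29.6°S, 113.0°E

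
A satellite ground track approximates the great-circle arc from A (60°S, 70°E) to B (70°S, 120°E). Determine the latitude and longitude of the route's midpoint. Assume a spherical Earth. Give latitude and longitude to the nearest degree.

≈ (67°S, 90°E)

Convert each endpoint to a unit vector on the sphere (x = cos φ cos λ, y = cos φ sin λ, z = sin φ).
The central angle between the endpoints is δ = arccos(p₁·p₂) ≈ 0.393 rad (22.5°).
Interpolate at f = 1/2 with slerp weights a = sin((1−f)δ)/sin δ ≈ 0.510, b = sin(fδ)/sin δ ≈ 0.510.
p = a·p₁ + b·p₂ ≈ (0.000, 0.391, -0.921); φ = arcsin(p_z) ≈ -67.01°, λ = atan2(p_y, p_x) ≈ 90.00°.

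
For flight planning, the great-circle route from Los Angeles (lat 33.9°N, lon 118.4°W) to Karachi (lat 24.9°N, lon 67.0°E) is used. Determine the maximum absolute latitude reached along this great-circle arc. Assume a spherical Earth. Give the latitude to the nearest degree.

≈ 85°N

The great circle lies in the plane with unit normal n̂ = (p₁ × p₂)/|p₁ × p₂|.
Here n̂_z ≈ -0.083; the vertex latitude is φ_max = arccos|n̂_z| ≈ 85.3°.
Check via Clairaut: cos φ_max = |cos φ₁| · sin C = cos(33.9°)·sin(5.7°) ≈ 0.083, again giving ≈ 85.3°.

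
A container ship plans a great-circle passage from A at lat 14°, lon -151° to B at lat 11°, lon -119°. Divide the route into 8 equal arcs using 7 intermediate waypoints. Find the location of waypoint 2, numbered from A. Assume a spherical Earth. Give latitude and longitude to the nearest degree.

≈ lat 14°, lon -143°

From cos δ = sin φ₁ sin φ₂ + cos φ₁ cos φ₂ cos Δλ, the central angle is δ ≈ 0.547 rad (31.4°).
Interpolate at f = 2/8 with slerp weights a = sin((1−f)δ)/sin δ ≈ 0.767, b = sin(fδ)/sin δ ≈ 0.262.
p = a·p₁ + b·p₂ ≈ (-0.776, -0.586, 0.236); φ = arcsin(p_z) ≈ 13.62°, λ = atan2(p_y, p_x) ≈ -142.94°.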